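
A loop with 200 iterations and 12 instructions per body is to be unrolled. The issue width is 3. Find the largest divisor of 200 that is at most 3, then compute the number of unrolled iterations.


Largest divisor of 200 <= 3 is 2
New iterations = 200 / 2 = 100

100


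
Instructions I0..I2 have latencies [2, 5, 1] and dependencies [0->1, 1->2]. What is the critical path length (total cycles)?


Compute longest path through dependency graph: dist(Ik) = max over predecessors of dist + latency(Ik).
dist(I0) = latency 2 = 2
dist(I1) = dist(I0) + 5 = 2 + 5 = 7
dist(I2) = dist(I1) + 1 = 7 + 1 = 8
Critical path = max dist = 8

8


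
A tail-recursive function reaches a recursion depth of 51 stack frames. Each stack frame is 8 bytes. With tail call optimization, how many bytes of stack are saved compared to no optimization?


Without TCO: 51 * 8 = 408 bytes
With TCO: reuse 1 frame = 8 bytes
Savings = 408 - 8 = 400

400


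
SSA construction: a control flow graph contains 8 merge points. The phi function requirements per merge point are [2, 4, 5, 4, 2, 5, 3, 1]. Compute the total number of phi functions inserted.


Total phi functions = sum of phi functions at each join node
= 2 + 4 + 5 + 4 + 2 + 5 + 3 + 1 = 26

26


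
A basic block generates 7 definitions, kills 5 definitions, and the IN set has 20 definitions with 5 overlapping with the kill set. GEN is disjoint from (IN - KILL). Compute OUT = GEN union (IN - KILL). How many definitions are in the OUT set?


IN - KILL: 20 - 5 = 15 surviving definitions
OUT = GEN + surviving = 7 + 15 = 22

22


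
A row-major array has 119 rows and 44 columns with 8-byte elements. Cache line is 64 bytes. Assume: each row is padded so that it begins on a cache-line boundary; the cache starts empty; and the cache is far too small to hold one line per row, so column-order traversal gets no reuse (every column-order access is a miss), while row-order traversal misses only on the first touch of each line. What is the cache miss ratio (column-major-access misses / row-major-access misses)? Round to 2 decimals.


Each row occupies 44 * 8 = 352 bytes and starts on a line boundary, so it spans ceil(352 / 64) = 6 cache lines.
Row-major traversal misses (one per line touched): 119 * ceil(44 * 8 / 64) = 714
Column-major traversal misses (no reuse, every access misses): 119 * 44 = 5236
Ratio = 5236 / 714 = 7.33

7.33


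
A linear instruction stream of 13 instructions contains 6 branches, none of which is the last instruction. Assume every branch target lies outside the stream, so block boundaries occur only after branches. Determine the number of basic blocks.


With no in-sequence branch targets, the leaders are the first instruction plus the instruction after each branch.
Number of basic blocks = branches + 1
= 6 + 1 = 7

7


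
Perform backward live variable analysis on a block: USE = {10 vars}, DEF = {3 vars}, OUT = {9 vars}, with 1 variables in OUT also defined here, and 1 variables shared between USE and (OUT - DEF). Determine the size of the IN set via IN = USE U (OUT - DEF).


OUT - DEF: 9 - 1 = 8
|IN| = |USE| + |OUT - DEF| - |USE ∩ (OUT - DEF)| = 10 + 8 - 1 = 17

17


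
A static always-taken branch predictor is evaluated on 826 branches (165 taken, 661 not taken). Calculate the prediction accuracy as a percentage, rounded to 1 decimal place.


Predictor: always-taken
Correct predictions = 165
Accuracy = 165 / 826 * 100 = 20.0%

20.0


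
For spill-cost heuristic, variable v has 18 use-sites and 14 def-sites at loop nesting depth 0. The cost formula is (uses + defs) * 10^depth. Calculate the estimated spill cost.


uses + defs = 18 + 14 = 32
10^0 = 1
Spill cost = 32 * 1 = 32

32


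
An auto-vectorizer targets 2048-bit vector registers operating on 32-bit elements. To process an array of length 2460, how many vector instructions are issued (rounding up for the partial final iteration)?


Width = 2048 / 32 = 64 elements per vector op
Iterations = ceil(2460 / 64) = 39

39


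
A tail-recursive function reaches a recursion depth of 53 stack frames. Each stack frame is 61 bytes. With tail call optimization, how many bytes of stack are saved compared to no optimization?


Without TCO: 53 * 61 = 3233 bytes
With TCO: reuse 1 frame = 61 bytes
Savings = 3233 - 61 = 3172

3172


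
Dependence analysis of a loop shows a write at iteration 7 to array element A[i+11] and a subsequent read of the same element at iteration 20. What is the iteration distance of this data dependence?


Distance = read iteration - write iteration
= 20 - 7 = 13

13


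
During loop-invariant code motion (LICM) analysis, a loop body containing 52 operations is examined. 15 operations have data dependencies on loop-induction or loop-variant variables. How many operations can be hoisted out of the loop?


Invariant candidates = total - loop-dependent
= 52 - 15 = 37

37


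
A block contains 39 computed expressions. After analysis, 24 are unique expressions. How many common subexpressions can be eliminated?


CSE count = total expressions - unique expressions
= 39 - 24 = 15

15


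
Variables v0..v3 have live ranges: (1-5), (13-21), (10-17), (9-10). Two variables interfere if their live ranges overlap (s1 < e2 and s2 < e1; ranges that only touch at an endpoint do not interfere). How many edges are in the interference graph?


Check all pairs for overlapping intervals.
Two intervals (s1,e1) and (s2,e2) overlap if s1 < e2 and s2 < e1.
v0 (1-5) vs v1..v3: overlaps none -> 0
v1 (13-21) vs v2..v3: overlaps v2 -> 1
v2 (10-17) vs v3: overlaps none -> 0
Total overlapping pairs = 0 + 1 + 0 = 1

1


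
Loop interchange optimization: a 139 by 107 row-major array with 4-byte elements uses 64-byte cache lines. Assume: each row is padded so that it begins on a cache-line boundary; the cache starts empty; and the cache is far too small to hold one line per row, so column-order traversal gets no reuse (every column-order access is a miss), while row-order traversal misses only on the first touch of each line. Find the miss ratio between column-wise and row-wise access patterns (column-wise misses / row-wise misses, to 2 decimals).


Each row occupies 107 * 4 = 428 bytes and starts on a line boundary, so it spans ceil(428 / 64) = 7 cache lines.
Row-major traversal misses (one per line touched): 139 * ceil(107 * 4 / 64) = 973
Column-major traversal misses (no reuse, every access misses): 139 * 107 = 14873
Ratio = 14873 / 973 = 15.29

15.29


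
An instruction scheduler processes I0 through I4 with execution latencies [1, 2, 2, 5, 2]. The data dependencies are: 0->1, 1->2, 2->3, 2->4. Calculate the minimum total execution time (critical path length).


Compute longest path through dependency graph: dist(Ik) = max over predecessors of dist + latency(Ik).
dist(I0) = latency 1 = 1
dist(I1) = dist(I0) + 2 = 1 + 2 = 3
dist(I2) = dist(I1) + 2 = 3 + 2 = 5
dist(I3) = dist(I2) + 5 = 5 + 5 = 10
dist(I4) = dist(I2) + 2 = 5 + 2 = 7
Critical path = max dist = 10

10


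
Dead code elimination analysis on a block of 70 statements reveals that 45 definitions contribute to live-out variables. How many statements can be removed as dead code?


Dead code = total statements - live definitions
= 70 - 45 = 25

25


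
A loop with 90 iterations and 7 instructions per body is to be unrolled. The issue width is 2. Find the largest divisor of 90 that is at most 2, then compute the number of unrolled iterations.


Largest divisor of 90 <= 2 is 2
New iterations = 90 / 2 = 45

45


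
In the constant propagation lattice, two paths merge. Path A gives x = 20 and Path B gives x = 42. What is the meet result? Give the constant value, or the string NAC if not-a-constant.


Meet operation: if both paths give the same constant, result is that constant; if they differ, result is NAC (not-a-constant).
Path A: 20, Path B: 42 -> differ
Result: not-a-constant -> NAC

NAC


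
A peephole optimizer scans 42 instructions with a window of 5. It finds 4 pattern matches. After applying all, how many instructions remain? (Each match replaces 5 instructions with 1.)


Each match removes 4 instructions.
Total removed = 4 * 4 = 16
Remaining = 42 - 16 = 26

26


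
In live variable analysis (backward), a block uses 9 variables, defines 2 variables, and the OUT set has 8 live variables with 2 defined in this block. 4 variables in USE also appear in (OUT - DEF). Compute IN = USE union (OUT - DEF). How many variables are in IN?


OUT - DEF: 8 - 2 = 6
|IN| = |USE| + |OUT - DEF| - |USE ∩ (OUT - DEF)| = 9 + 6 - 4 = 11

11


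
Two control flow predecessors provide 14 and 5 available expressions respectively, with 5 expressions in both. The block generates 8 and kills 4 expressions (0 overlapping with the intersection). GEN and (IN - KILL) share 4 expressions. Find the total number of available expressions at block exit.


IN = intersection of predecessors = 5
IN - KILL = 5 - 0 = 5
|OUT| = |GEN| + |IN - KILL| - |GEN ∩ (IN - KILL)| = 8 + 5 - 4 = 9

9


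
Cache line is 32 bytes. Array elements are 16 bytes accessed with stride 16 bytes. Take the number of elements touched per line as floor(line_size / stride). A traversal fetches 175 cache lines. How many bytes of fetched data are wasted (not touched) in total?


Elements per line = floor(32 / 16) = 2
Bytes used per line = 2 * 16 = 32
Wasted per line = 32 - 32 = 0
Total wasted = 0 * 175 = 0

0


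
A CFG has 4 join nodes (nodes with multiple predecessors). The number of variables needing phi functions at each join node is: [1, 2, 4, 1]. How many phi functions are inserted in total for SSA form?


Total phi functions = sum of phi functions at each join node
= 1 + 2 + 4 + 1 = 8

8


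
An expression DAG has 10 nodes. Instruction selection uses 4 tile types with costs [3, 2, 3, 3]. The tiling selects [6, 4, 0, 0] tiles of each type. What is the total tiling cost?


Total cost = sum(count_i * cost_i)
= 6*3 + 4*2 + 0*3 + 0*3
= 26

26


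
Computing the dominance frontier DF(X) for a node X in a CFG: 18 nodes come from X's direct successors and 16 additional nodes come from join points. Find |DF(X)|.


DF(X) = direct successor contributions + join point contributions
= 18 + 16 = 34

34


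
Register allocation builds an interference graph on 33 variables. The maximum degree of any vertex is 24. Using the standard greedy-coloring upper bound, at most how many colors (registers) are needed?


Greedy coloring never needs more than (max_degree + 1) colors: when coloring a vertex, at most max_degree neighbors are already colored.
Upper bound = 24 + 1 = 25

25


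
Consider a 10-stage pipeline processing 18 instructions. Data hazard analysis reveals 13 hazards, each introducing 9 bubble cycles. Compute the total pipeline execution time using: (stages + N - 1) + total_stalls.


Base cycles = 10 + 18 - 1 = 27
Total stalls = 13 * 9 = 117
Total = 27 + 117 = 144

144


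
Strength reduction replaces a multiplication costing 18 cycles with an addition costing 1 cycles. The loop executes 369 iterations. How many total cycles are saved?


Per-iteration saving = 18 - 1 = 17
Total saved = 369 * 17 = 6273

6273


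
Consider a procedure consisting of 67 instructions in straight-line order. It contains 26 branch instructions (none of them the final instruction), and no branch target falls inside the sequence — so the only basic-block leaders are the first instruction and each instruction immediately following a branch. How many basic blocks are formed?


With no in-sequence branch targets, the leaders are the first instruction plus the instruction after each branch.
Number of basic blocks = branches + 1
= 26 + 1 = 27

27


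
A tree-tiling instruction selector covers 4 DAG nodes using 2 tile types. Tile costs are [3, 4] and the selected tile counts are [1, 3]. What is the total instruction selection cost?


Total cost = sum(count_i * cost_i)
= 1*3 + 3*4
= 15

15


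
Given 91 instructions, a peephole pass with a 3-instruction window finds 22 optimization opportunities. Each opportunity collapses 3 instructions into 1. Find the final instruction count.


Each match removes 2 instructions.
Total removed = 22 * 2 = 44
Remaining = 91 - 44 = 47

47


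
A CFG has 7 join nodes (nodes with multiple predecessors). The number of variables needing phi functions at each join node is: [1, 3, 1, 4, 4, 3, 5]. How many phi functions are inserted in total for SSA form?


Total phi functions = sum of phi functions at each join node
= 1 + 3 + 1 + 4 + 4 + 3 + 5 = 21

21


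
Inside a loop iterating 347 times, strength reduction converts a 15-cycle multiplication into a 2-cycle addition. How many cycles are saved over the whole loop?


Per-iteration saving = 15 - 2 = 13
Total saved = 347 * 13 = 4511

4511


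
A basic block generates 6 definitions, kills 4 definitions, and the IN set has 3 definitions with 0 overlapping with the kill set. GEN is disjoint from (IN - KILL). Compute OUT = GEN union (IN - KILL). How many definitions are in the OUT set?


IN - KILL: 3 - 0 = 3 surviving definitions
OUT = GEN + surviving = 6 + 3 = 9

9


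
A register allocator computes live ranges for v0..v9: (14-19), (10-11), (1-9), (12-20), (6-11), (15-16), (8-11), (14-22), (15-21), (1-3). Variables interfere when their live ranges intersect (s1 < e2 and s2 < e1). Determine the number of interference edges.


Check all pairs for overlapping intervals.
Two intervals (s1,e1) and (s2,e2) overlap if s1 < e2 and s2 < e1.
v0 (14-19) vs v1..v9: overlaps v3, v5, v7, v8 -> 4
v1 (10-11) vs v2..v9: overlaps v4, v6 -> 2
v2 (1-9) vs v3..v9: overlaps v4, v6, v9 -> 3
v3 (12-20) vs v4..v9: overlaps v5, v7, v8 -> 3
v4 (6-11) vs v5..v9: overlaps v6 -> 1
v5 (15-16) vs v6..v9: overlaps v7, v8 -> 2
v6 (8-11) vs v7..v9: overlaps none -> 0
v7 (14-22) vs v8..v9: overlaps v8 -> 1
v8 (15-21) vs v9: overlaps none -> 0
Total overlapping pairs = 4 + 2 + 3 + 3 + 1 + 2 + 0 + 1 + 0 = 16

16


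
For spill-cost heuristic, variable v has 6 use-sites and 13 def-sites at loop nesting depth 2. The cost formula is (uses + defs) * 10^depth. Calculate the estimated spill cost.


uses + defs = 6 + 13 = 19
10^2 = 100
Spill cost = 19 * 100 = 1900

1900


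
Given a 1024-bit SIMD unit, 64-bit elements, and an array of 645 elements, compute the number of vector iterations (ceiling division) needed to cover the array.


Width = 1024 / 64 = 16 elements per vector op
Iterations = ceil(645 / 16) = 41

41


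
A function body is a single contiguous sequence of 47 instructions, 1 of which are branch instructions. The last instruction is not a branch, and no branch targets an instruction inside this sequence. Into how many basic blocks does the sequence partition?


With no in-sequence branch targets, the leaders are the first instruction plus the instruction after each branch.
Number of basic blocks = branches + 1
= 1 + 1 = 2

2


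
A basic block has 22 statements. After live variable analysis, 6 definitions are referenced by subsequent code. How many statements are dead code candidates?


Dead code = total statements - live definitions
= 22 - 6 = 16

16


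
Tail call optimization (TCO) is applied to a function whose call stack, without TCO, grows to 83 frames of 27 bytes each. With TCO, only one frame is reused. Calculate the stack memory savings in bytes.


Without TCO: 83 * 27 = 2241 bytes
With TCO: reuse 1 frame = 27 bytes
Savings = 2241 - 27 = 2214

2214


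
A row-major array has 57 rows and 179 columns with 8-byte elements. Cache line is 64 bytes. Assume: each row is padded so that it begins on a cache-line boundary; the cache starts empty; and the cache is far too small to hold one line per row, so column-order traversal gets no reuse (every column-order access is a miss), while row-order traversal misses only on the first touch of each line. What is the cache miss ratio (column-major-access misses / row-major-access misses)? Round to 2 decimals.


Each row occupies 179 * 8 = 1432 bytes and starts on a line boundary, so it spans ceil(1432 / 64) = 23 cache lines.
Row-major traversal misses (one per line touched): 57 * ceil(179 * 8 / 64) = 1311
Column-major traversal misses (no reuse, every access misses): 57 * 179 = 10203
Ratio = 10203 / 1311 = 7.78

7.78


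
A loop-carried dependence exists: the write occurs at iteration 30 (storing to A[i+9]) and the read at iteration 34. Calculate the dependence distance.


Distance = read iteration - write iteration
= 34 - 30 = 4

4


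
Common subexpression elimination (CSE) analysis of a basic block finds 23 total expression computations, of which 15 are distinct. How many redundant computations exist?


CSE count = total expressions - unique expressions
= 23 - 15 = 8

8


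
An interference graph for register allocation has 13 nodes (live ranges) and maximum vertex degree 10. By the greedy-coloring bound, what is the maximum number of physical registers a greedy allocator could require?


Greedy coloring never needs more than (max_degree + 1) colors: when coloring a vertex, at most max_degree neighbors are already colored.
Upper bound = 10 + 1 = 11

11


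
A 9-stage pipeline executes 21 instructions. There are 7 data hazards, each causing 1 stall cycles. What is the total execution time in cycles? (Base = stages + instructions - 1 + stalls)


Base cycles = 9 + 21 - 1 = 29
Total stalls = 7 * 1 = 7
Total = 29 + 7 = 36

36


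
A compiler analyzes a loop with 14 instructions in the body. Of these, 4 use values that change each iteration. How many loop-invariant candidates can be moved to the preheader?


Invariant candidates = total - loop-dependent
= 14 - 4 = 10

10


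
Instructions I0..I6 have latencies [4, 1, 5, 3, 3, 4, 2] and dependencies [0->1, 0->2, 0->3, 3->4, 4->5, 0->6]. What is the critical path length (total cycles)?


Compute longest path through dependency graph: dist(Ik) = max over predecessors of dist + latency(Ik).
dist(I0) = latency 4 = 4
dist(I1) = dist(I0) + 1 = 4 + 1 = 5
dist(I2) = dist(I0) + 5 = 4 + 5 = 9
dist(I3) = dist(I0) + 3 = 4 + 3 = 7
dist(I4) = dist(I3) + 3 = 7 + 3 = 10
dist(I5) = dist(I4) + 4 = 10 + 4 = 14
dist(I6) = dist(I0) + 2 = 4 + 2 = 6
Critical path = max dist = 14

14


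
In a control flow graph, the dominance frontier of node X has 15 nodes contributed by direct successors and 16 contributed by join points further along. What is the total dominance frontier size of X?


DF(X) = direct successor contributions + join point contributions
= 15 + 16 = 31

31


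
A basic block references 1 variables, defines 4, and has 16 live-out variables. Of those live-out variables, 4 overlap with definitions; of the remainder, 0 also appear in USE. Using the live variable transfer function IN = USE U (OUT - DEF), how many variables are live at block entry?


OUT - DEF: 16 - 4 = 12
|IN| = |USE| + |OUT - DEF| - |USE ∩ (OUT - DEF)| = 1 + 12 - 0 = 13

13


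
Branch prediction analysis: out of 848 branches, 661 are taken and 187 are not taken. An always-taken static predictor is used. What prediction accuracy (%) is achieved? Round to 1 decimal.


Predictor: always-taken
Correct predictions = 661
Accuracy = 661 / 848 * 100 = 77.9%

77.9


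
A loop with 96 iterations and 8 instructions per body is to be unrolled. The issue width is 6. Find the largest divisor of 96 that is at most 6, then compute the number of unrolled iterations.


Largest divisor of 96 <= 6 is 6
New iterations = 96 / 6 = 16

16


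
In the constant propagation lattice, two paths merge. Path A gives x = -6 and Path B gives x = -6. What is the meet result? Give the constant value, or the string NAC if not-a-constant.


Meet operation: if both paths give the same constant, result is that constant; if they differ, result is NAC (not-a-constant).
Path A: -6, Path B: -6 -> equal
Result: constant -> -6

-6


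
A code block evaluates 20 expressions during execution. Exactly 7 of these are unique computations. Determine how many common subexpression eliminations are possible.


CSE count = total expressions - unique expressions
= 20 - 7 = 13

13


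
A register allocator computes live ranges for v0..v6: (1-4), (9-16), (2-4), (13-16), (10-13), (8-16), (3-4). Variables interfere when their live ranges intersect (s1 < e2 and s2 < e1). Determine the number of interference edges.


Check all pairs for overlapping intervals.
Two intervals (s1,e1) and (s2,e2) overlap if s1 < e2 and s2 < e1.
v0 (1-4) vs v1..v6: overlaps v2, v6 -> 2
v1 (9-16) vs v2..v6: overlaps v3, v4, v5 -> 3
v2 (2-4) vs v3..v6: overlaps v6 -> 1
v3 (13-16) vs v4..v6: overlaps v5 -> 1
v4 (10-13) vs v5..v6: overlaps v5 -> 1
v5 (8-16) vs v6: overlaps none -> 0
Total overlapping pairs = 2 + 3 + 1 + 1 + 1 + 0 = 8

8


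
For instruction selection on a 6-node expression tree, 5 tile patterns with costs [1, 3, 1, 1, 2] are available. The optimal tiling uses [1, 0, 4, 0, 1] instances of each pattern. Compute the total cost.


Total cost = sum(count_i * cost_i)
= 1*1 + 0*3 + 4*1 + 0*1 + 1*2
= 7

7


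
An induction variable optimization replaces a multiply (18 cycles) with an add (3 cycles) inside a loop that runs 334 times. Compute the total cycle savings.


Per-iteration saving = 18 - 3 = 15
Total saved = 334 * 15 = 5010

5010


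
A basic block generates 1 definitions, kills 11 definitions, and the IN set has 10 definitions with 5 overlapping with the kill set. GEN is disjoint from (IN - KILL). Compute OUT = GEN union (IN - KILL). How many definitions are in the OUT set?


IN - KILL: 10 - 5 = 5 surviving definitions
OUT = GEN + surviving = 1 + 5 = 6

6


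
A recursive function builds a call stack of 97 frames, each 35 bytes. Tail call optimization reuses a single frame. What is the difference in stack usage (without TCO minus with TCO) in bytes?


Without TCO: 97 * 35 = 3395 bytes
With TCO: reuse 1 frame = 35 bytes
Savings = 3395 - 35 = 3360

3360


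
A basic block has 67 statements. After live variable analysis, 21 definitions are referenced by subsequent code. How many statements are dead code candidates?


Dead code = total statements - live definitions
= 67 - 21 = 46

46


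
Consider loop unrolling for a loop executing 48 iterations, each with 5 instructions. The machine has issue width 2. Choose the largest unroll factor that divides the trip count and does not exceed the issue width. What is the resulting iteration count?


Largest divisor of 48 <= 2 is 2
New iterations = 48 / 2 = 24

24


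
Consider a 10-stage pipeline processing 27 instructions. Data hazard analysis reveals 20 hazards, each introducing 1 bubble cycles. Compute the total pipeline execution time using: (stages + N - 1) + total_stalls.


Base cycles = 10 + 27 - 1 = 36
Total stalls = 20 * 1 = 20
Total = 36 + 20 = 56

56


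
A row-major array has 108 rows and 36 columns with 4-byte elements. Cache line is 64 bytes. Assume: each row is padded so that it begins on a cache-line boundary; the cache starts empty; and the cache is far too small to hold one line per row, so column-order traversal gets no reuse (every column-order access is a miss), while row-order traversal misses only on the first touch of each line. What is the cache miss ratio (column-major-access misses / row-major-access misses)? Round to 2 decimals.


Each row occupies 36 * 4 = 144 bytes and starts on a line boundary, so it spans ceil(144 / 64) = 3 cache lines.
Row-major traversal misses (one per line touched): 108 * ceil(36 * 4 / 64) = 324
Column-major traversal misses (no reuse, every access misses): 108 * 36 = 3888
Ratio = 3888 / 324 = 12.0

12.0


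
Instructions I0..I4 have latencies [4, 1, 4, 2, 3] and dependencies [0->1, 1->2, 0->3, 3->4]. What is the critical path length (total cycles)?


Compute longest path through dependency graph: dist(Ik) = max over predecessors of dist + latency(Ik).
dist(I0) = latency 4 = 4
dist(I1) = dist(I0) + 1 = 4 + 1 = 5
dist(I2) = dist(I1) + 4 = 5 + 4 = 9
dist(I3) = dist(I0) + 2 = 4 + 2 = 6
dist(I4) = dist(I3) + 3 = 6 + 3 = 9
Critical path = max dist = 9

9


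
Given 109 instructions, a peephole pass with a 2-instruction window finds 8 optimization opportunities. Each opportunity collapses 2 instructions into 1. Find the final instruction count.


Each match removes 1 instructions.
Total removed = 8 * 1 = 8
Remaining = 109 - 8 = 101

101


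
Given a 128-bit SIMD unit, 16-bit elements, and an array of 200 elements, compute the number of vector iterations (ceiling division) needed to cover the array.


Width = 128 / 16 = 8 elements per vector op
Iterations = ceil(200 / 8) = 25

25


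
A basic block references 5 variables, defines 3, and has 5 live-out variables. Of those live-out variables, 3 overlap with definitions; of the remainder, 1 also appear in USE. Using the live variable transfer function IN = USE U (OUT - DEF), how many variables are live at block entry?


OUT - DEF: 5 - 3 = 2
|IN| = |USE| + |OUT - DEF| - |USE ∩ (OUT - DEF)| = 5 + 2 - 1 = 6

6


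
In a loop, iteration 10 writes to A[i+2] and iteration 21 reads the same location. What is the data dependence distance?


Distance = read iteration - write iteration
= 21 - 10 = 11

11


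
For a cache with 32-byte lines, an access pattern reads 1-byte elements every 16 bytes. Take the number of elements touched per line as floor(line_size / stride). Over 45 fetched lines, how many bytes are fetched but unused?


Elements per line = floor(32 / 16) = 2
Bytes used per line = 2 * 1 = 2
Wasted per line = 32 - 2 = 30
Total wasted = 30 * 45 = 1350

1350


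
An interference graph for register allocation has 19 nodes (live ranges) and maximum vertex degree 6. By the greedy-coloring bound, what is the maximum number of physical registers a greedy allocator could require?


Greedy coloring never needs more than (max_degree + 1) colors: when coloring a vertex, at most max_degree neighbors are already colored.
Upper bound = 6 + 1 = 7

7


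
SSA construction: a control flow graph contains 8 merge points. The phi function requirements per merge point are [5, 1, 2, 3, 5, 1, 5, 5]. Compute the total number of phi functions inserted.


Total phi functions = sum of phi functions at each join node
= 5 + 1 + 2 + 3 + 5 + 1 + 5 + 5 = 27

27


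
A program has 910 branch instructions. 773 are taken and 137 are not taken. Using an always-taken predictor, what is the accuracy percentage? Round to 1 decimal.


Predictor: always-taken
Correct predictions = 773
Accuracy = 773 / 910 * 100 = 84.9%

84.9


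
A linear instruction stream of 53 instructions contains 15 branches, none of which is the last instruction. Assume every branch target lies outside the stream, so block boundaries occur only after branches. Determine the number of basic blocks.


With no in-sequence branch targets, the leaders are the first instruction plus the instruction after each branch.
Number of basic blocks = branches + 1
= 15 + 1 = 16

16


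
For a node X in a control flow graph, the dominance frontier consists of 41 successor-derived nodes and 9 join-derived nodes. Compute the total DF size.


DF(X) = direct successor contributions + join point contributions
= 41 + 9 = 50

50


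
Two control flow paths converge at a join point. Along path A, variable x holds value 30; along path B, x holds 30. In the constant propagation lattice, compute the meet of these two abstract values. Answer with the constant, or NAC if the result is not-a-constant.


Meet operation: if both paths give the same constant, result is that constant; if they differ, result is NAC (not-a-constant).
Path A: 30, Path B: 30 -> equal
Result: constant -> 30

30


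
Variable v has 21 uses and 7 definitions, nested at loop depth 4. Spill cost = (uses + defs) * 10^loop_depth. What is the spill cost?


uses + defs = 21 + 7 = 28
10^4 = 10000
Spill cost = 28 * 10000 = 280000

280000


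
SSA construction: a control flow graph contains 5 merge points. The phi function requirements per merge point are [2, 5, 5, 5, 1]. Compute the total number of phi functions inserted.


Total phi functions = sum of phi functions at each join node
= 2 + 5 + 5 + 5 + 1 = 18

18


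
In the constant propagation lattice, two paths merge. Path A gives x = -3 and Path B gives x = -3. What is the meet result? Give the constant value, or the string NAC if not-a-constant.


Meet operation: if both paths give the same constant, result is that constant; if they differ, result is NAC (not-a-constant).
Path A: -3, Path B: -3 -> equal
Result: constant -> -3

-3


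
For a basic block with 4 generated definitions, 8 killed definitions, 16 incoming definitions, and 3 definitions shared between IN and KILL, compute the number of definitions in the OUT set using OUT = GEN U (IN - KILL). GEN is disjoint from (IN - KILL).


IN - KILL: 16 - 3 = 13 surviving definitions
OUT = GEN + surviving = 4 + 13 = 17

17


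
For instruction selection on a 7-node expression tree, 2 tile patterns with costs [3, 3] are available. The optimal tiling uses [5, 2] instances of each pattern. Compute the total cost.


Total cost = sum(count_i * cost_i)
= 5*3 + 2*3
= 21

21


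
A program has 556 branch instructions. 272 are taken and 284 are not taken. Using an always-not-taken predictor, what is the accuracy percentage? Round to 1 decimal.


Predictor: always-not-taken
Correct predictions = 284
Accuracy = 284 / 556 * 100 = 51.1%

51.1


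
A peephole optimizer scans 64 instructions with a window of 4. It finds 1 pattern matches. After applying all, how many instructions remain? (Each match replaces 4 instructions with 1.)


Each match removes 3 instructions.
Total removed = 1 * 3 = 3
Remaining = 64 - 3 = 61

61


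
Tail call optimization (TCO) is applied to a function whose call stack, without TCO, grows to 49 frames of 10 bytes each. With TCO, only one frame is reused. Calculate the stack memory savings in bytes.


Without TCO: 49 * 10 = 490 bytes
With TCO: reuse 1 frame = 10 bytes
Savings = 490 - 10 = 480

480


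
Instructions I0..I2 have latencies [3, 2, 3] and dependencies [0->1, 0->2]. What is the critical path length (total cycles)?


Compute longest path through dependency graph: dist(Ik) = max over predecessors of dist + latency(Ik).
dist(I0) = latency 3 = 3
dist(I1) = dist(I0) + 2 = 3 + 2 = 5
dist(I2) = dist(I0) + 3 = 3 + 3 = 6
Critical path = max dist = 6

6


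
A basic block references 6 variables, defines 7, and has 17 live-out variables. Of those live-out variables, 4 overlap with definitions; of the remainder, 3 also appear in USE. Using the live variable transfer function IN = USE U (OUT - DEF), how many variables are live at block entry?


OUT - DEF: 17 - 4 = 13
|IN| = |USE| + |OUT - DEF| - |USE ∩ (OUT - DEF)| = 6 + 13 - 3 = 16

16


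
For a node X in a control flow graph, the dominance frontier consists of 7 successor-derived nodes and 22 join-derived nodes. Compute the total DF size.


DF(X) = direct successor contributions + join point contributions
= 7 + 22 = 29

29


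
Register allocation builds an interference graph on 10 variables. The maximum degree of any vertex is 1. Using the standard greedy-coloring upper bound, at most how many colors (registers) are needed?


Greedy coloring never needs more than (max_degree + 1) colors: when coloring a vertex, at most max_degree neighbors are already colored.
Upper bound = 1 + 1 = 2

2


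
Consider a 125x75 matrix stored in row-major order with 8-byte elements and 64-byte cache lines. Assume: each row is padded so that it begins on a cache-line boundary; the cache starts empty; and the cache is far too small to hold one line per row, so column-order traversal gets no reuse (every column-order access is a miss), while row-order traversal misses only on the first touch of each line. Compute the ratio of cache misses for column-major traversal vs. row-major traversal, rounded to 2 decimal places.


Each row occupies 75 * 8 = 600 bytes and starts on a line boundary, so it spans ceil(600 / 64) = 10 cache lines.
Row-major traversal misses (one per line touched): 125 * ceil(75 * 8 / 64) = 1250
Column-major traversal misses (no reuse, every access misses): 125 * 75 = 9375
Ratio = 9375 / 1250 = 7.5

7.5


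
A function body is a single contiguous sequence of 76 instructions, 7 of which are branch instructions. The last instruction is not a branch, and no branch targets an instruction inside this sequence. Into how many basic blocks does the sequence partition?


With no in-sequence branch targets, the leaders are the first instruction plus the instruction after each branch.
Number of basic blocks = branches + 1
= 7 + 1 = 8

8


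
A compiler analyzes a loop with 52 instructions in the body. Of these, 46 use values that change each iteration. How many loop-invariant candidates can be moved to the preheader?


Invariant candidates = total - loop-dependent
= 52 - 46 = 6

6


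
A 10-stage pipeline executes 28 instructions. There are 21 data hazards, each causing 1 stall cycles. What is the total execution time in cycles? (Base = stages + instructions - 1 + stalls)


Base cycles = 10 + 28 - 1 = 37
Total stalls = 21 * 1 = 21
Total = 37 + 21 = 58

58


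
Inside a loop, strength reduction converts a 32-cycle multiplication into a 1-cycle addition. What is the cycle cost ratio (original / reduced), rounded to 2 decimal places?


Ratio = mult_cost / add_cost = 32 / 1 = 32.0

32.0


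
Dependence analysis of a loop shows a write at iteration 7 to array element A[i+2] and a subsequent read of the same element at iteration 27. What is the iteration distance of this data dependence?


Distance = read iteration - write iteration
= 27 - 7 = 20

20


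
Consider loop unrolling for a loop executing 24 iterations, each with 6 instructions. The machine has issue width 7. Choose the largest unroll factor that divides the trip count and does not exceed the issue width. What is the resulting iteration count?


Largest divisor of 24 <= 7 is 6
New iterations = 24 / 6 = 4

4


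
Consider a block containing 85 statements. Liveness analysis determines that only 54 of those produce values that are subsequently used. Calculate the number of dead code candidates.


Dead code = total statements - live definitions
= 85 - 54 = 31

31


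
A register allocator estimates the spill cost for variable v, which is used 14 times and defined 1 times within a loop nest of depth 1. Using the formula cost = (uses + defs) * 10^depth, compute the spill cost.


uses + defs = 14 + 1 = 15
10^1 = 10
Spill cost = 15 * 10 = 150

150


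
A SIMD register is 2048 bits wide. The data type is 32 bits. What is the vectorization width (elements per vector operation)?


Width = SIMD bits / data type bits
= 2048 / 32 = 64

64


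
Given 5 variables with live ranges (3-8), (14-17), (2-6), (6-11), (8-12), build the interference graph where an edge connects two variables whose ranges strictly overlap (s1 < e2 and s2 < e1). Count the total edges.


Check all pairs for overlapping intervals.
Two intervals (s1,e1) and (s2,e2) overlap if s1 < e2 and s2 < e1.
v0 (3-8) vs v1..v4: overlaps v2, v3 -> 2
v1 (14-17) vs v2..v4: overlaps none -> 0
v2 (2-6) vs v3..v4: overlaps none -> 0
v3 (6-11) vs v4: overlaps v4 -> 1
Total overlapping pairs = 2 + 0 + 0 + 1 = 3

3


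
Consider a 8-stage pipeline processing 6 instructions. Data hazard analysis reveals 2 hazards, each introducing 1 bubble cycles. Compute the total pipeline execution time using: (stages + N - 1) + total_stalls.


Base cycles = 8 + 6 - 1 = 13
Total stalls = 2 * 1 = 2
Total = 13 + 2 = 15

15


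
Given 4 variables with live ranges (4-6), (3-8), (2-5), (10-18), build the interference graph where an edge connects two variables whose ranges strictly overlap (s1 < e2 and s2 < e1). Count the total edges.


Check all pairs for overlapping intervals.
Two intervals (s1,e1) and (s2,e2) overlap if s1 < e2 and s2 < e1.
v0 (4-6) vs v1..v3: overlaps v1, v2 -> 2
v1 (3-8) vs v2..v3: overlaps v2 -> 1
v2 (2-5) vs v3: overlaps none -> 0
Total overlapping pairs = 2 + 1 + 0 = 3

3


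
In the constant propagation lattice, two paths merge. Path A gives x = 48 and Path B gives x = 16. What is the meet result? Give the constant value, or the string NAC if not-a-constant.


Meet operation: if both paths give the same constant, result is that constant; if they differ, result is NAC (not-a-constant).
Path A: 48, Path B: 16 -> differ
Result: not-a-constant -> NAC

NAC


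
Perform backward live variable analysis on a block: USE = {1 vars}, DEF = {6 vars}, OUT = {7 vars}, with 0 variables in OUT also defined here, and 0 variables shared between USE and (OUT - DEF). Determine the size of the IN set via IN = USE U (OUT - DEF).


OUT - DEF: 7 - 0 = 7
|IN| = |USE| + |OUT - DEF| - |USE ∩ (OUT - DEF)| = 1 + 7 - 0 = 8

8


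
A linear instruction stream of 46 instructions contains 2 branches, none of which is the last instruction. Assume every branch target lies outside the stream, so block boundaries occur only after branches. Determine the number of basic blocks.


With no in-sequence branch targets, the leaders are the first instruction plus the instruction after each branch.
Number of basic blocks = branches + 1
= 2 + 1 = 3

3


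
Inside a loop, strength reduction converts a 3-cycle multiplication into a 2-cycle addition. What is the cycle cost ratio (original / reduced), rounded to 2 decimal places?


Ratio = mult_cost / add_cost = 3 / 2 = 1.5

1.5


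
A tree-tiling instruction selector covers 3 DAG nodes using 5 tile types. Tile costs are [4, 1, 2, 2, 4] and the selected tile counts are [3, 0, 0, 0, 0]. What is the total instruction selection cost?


Total cost = sum(count_i * cost_i)
= 3*4 + 0*1 + 0*2 + 0*2 + 0*4
= 12

12


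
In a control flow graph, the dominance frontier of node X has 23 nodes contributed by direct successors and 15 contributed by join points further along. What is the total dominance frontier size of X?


DF(X) = direct successor contributions + join point contributions
= 23 + 15 = 38

38


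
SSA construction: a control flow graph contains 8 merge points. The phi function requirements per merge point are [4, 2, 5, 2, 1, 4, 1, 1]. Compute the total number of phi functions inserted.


Total phi functions = sum of phi functions at each join node
= 4 + 2 + 5 + 2 + 1 + 4 + 1 + 1 = 20

20


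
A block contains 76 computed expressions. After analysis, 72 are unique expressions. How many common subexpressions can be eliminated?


CSE count = total expressions - unique expressions
= 76 - 72 = 4

4


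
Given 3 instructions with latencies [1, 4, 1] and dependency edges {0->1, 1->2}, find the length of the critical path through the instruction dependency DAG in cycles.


Compute longest path through dependency graph: dist(Ik) = max over predecessors of dist + latency(Ik).
dist(I0) = latency 1 = 1
dist(I1) = dist(I0) + 4 = 1 + 4 = 5
dist(I2) = dist(I1) + 1 = 5 + 1 = 6
Critical path = max dist = 6

6


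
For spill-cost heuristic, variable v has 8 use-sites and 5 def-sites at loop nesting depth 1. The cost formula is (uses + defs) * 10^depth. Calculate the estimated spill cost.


uses + defs = 8 + 5 = 13
10^1 = 10
Spill cost = 13 * 10 = 130

130


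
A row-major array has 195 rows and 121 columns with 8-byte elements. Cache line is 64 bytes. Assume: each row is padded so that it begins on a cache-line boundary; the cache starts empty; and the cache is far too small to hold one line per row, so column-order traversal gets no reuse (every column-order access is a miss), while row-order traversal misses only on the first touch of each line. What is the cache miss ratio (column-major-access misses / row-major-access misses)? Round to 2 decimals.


Each row occupies 121 * 8 = 968 bytes and starts on a line boundary, so it spans ceil(968 / 64) = 16 cache lines.
Row-major traversal misses (one per line touched): 195 * ceil(121 * 8 / 64) = 3120
Column-major traversal misses (no reuse, every access misses): 195 * 121 = 23595
Ratio = 23595 / 3120 = 7.56

7.56
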